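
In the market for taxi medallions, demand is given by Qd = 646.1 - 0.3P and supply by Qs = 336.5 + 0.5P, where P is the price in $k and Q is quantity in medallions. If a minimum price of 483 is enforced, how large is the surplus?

Surplus = 76.8

With P fixed at 483, quantity demanded is 501.2 and quantity supplied is 578.
Surplus = Qs - Qd = 578 - 501.2 = 76.8.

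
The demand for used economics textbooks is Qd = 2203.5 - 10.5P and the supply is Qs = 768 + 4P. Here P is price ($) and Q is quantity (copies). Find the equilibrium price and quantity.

P* = 99, Q* = 1164

At equilibrium Qd = Qs, so 2203.5 - 10.5P = 768 + 4P; collecting terms, 1435.5 = 14.5P and P* = 99.
From the demand curve, Q* = 2203.5 - 10.5(99) = 1164.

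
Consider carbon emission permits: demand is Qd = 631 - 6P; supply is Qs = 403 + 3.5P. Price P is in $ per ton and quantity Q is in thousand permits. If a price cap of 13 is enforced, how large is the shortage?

Evaluating both curves at the ceiling price 13 gives Qd = 553, Qs = 448.5.
Shortage = Qd - Qs = 553 - 448.5 = 104.5.

Shortage = 104.5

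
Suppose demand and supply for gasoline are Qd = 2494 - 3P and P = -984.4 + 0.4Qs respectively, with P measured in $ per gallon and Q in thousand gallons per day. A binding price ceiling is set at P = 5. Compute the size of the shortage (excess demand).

Shortage = 5.5

Inverting to quantity form: Qs = 2461 + 2.5P.
At P = 5: Qd = 2479 and Qs = 2473.5.
Shortage = Qd - Qs = 2479 - 2473.5 = 5.5.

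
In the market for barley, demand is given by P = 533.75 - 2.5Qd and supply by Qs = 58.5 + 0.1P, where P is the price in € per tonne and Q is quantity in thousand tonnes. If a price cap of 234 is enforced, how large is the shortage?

Solving each curve for Q: Qd = 213.5 - 0.4P.
At P = 234: Qd = 119.9 and Qs = 81.9.
Shortage = Qd - Qs = 119.9 - 81.9 = 38.

Shortage = 38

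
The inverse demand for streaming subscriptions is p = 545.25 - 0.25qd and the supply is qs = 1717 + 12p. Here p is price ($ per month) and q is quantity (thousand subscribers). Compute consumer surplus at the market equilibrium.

Inverting to quantity form: qd = 2181 - 4p.
Set qd = qs: 2181 - 4p = 1717 + 12p, so 464 = 16p and p* = 29.
Then q* = 2181 - 4(29) = 2065.
Demand choke price (qd = 0): p = 2181/4 = 545.25. Consumer surplus = ½ × (545.25 - 29) × 2065 = 533028.125.

Consumer surplus = 533028.125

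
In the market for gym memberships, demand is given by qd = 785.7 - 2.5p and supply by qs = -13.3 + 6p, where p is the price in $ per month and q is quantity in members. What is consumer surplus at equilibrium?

Consumer surplus = 60654.098

Set qd = qs: 785.7 - 2.5p = -13.3 + 6p, so 799 = 8.5p and p* = 94.
Then q* = 785.7 - 2.5(94) = 550.7.
Demand choke price (qd = 0): p = 785.7/2.5 = 314.28. Consumer surplus = ½ × (314.28 - 94) × 550.7 = 60654.098.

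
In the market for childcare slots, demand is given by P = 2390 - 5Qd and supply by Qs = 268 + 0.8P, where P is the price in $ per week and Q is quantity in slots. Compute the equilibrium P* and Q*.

Rewriting in direct form: Qd = 478 - 0.2P.
At equilibrium Qd = Qs, so 478 - 0.2P = 268 + 0.8P; collecting terms, 210 = P and P* = 210.
Then Q* = 478 - 0.2(210) = 436.

P* = 210, Q* = 436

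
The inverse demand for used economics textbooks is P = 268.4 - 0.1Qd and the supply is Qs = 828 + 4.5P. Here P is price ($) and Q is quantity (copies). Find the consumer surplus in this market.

In direct form, Qd = 2684 - 10P.
Equating demand and supply, 2684 - 10P = 828 + 4.5P gives 14.5P = 1856, so P* = 128.
Substitute back: Q* = 2684 - 10(128) = 1404.
Demand choke price (Qd = 0): P = 2684/10 = 268.4. Consumer surplus = ½ × (268.4 - 128) × 1404 = 98560.8.

Consumer surplus = 98560.8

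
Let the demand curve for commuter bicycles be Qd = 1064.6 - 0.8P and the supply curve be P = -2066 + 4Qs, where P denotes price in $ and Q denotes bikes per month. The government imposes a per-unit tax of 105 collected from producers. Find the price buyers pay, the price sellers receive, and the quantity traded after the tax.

Solving each curve for Q: Qs = 516.5 + 0.25P.
With a tax of 105 on producers, they supply based on the net price P_s = P_b - 105, so Qs = 490.25 + 0.25P_b.
Set Qd = Qs: 1064.6 - 0.8P_b = 490.25 + 0.25P_b, so 574.35 = 1.05P_b and P_b = 547.
Then P_s = 547 - 105 = 442 and Q = 1064.6 - 0.8(547) = 627.

P_b = 547, P_s = 442, Q = 627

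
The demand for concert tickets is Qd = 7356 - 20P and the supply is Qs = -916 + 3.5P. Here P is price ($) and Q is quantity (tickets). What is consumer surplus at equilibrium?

Consumer surplus = 2496.4

At equilibrium Qd = Qs, so 7356 - 20P = -916 + 3.5P; collecting terms, 8272 = 23.5P and P* = 352.
Substitute back: Q* = 7356 - 20(352) = 316.
Demand choke price (Qd = 0): P = 7356/20 = 367.8. Consumer surplus = ½ × (367.8 - 352) × 316 = 2496.4.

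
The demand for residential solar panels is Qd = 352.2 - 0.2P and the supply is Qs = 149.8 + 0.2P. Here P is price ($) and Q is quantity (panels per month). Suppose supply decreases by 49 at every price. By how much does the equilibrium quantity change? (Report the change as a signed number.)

Set Qd = Qs: 352.2 - 0.2P = 149.8 + 0.2P, so 202.4 = 0.4P and P* = 506.
Plugging P* into demand: Q* = 352.2 - 0.2(506) = 251.
After the shift, supply is Qs = 100.8 + 0.2P.
Re-solving, 0.4P = 251.4 gives P = 628.5 and Q = 226.5.
ΔQ = 226.5 - 251 = -24.5.

ΔQ = -24.5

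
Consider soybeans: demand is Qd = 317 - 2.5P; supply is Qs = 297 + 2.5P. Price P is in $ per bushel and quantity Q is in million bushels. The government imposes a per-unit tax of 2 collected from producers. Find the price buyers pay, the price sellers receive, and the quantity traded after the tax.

Producers keep P_s = P_b - 2 per unit, so supply in terms of the buyer price is Qs = 292 + 2.5P_b.
Market clearing requires 317 - 2.5P_b = 292 + 2.5P_b; hence 25 = 5P_b and P_b = 5.
Then P_s = 5 - 2 = 3 and Q = 317 - 2.5(5) = 304.5.

P_b = 5, P_s = 3, Q = 304.5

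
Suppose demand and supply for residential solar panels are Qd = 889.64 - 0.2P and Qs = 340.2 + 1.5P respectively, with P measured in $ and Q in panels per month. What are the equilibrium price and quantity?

P* = 323.2, Q* = 825

Equating demand and supply, 889.64 - 0.2P = 340.2 + 1.5P gives 1.7P = 549.44, so P* = 323.2.
Plugging P* into demand: Q* = 889.64 - 0.2(323.2) = 825.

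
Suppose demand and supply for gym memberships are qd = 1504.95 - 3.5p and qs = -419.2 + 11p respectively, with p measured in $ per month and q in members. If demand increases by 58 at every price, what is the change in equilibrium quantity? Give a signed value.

Δq = 44

Set qd = qs: 1504.95 - 3.5p = -419.2 + 11p, so 1924.15 = 14.5p and p* = 132.7.
From the demand curve, q* = 1504.95 - 3.5(132.7) = 1040.5.
After the shift, demand is qd = 1562.95 - 3.5p.
Re-solving, 14.5p = 1982.15 gives p = 136.7 and q = 1084.5.
Δq = 1084.5 - 1040.5 = 44.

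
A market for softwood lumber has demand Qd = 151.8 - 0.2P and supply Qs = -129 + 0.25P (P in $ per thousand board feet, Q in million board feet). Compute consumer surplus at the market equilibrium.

Consumer surplus = 1822.5

Set Qd = Qs: 151.8 - 0.2P = -129 + 0.25P, so 280.8 = 0.45P and P* = 624.
Then Q* = 151.8 - 0.2(624) = 27.
Demand choke price (Qd = 0): P = 151.8/0.2 = 759. Consumer surplus = ½ × (759 - 624) × 27 = 1822.5.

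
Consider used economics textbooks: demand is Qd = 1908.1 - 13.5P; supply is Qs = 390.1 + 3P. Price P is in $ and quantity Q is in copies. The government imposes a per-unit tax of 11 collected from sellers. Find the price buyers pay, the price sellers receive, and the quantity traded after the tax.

P_b = 94, P_s = 83, Q = 639.1

The tax drives a wedge P_b - P_s = 11. Substituting P_s = P_b - 11 into supply: Qs = 357.1 + 3P_b.
Market clearing requires 1908.1 - 13.5P_b = 357.1 + 3P_b; hence 1551 = 16.5P_b and P_b = 94.
So P_s = 83 and the quantity traded is Q = 1908.1 - 13.5(94) = 639.1.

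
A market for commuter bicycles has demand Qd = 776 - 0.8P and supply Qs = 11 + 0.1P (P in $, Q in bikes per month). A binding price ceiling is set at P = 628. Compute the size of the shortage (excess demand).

Evaluating both curves at the ceiling price 628 gives Qd = 273.6, Qs = 73.8.
Shortage = Qd - Qs = 273.6 - 73.8 = 199.8.

Shortage = 199.8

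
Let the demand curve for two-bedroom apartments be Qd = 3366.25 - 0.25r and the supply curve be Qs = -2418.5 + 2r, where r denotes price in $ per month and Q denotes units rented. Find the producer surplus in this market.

Set Qd = Qs: 3366.25 - 0.25r = -2418.5 + 2r, so 5784.75 = 2.25r and r* = 2571.
Plugging r* into demand: Q* = 3366.25 - 0.25(2571) = 2723.5.
Supply choke price (Qs = 0): r = 1209.25. Producer surplus = ½ × (2571 - 1209.25) × 2723.5 = 1854363.0625.

Producer surplus = 1854363.0625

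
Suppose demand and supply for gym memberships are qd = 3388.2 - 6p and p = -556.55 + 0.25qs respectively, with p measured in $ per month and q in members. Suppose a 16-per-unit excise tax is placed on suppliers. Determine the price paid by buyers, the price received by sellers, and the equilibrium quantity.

p_b = 122.6, p_s = 106.6, q = 2652.6

Solving each curve for q: qs = 2226.2 + 4p.
The tax drives a wedge p_b - p_s = 16. Substituting p_s = p_b - 16 into supply: qs = 2162.2 + 4p_b.
Market clearing requires 3388.2 - 6p_b = 2162.2 + 4p_b; hence 1226 = 10p_b and p_b = 122.6.
So p_s = 106.6 and the quantity traded is q = 3388.2 - 6(122.6) = 2652.6.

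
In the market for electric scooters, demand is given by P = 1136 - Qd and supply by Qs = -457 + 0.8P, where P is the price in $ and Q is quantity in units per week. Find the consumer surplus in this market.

Consumer surplus = 31500.5

Inverting to quantity form: Qd = 1136 - P.
Set Qd = Qs: 1136 - P = -457 + 0.8P, so 1593 = 1.8P and P* = 885.
Substitute back: Q* = 1136 - 885 = 251.
Demand choke price (Qd = 0): P = 1136. Consumer surplus = ½ × (1136 - 885) × 251 = 31500.5.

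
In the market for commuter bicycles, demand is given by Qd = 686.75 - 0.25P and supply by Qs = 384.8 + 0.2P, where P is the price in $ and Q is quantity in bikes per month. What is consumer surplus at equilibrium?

Equating demand and supply, 686.75 - 0.25P = 384.8 + 0.2P gives 0.45P = 301.95, so P* = 671.
Substitute back: Q* = 686.75 - 0.25(671) = 519.
Demand choke price (Qd = 0): P = 686.75/0.25 = 2747. Consumer surplus = ½ × (2747 - 671) × 519 = 538722.

Consumer surplus = 538722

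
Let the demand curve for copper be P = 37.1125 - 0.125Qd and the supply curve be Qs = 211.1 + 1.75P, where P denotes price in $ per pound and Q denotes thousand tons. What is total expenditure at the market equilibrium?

Total expenditure = 1993.2

Rewriting in direct form: Qd = 296.9 - 8P.
Equating demand and supply, 296.9 - 8P = 211.1 + 1.75P gives 9.75P = 85.8, so P* = 8.8.
Plugging P* into demand: Q* = 296.9 - 8(8.8) = 226.5.
Total expenditure = P* × Q* = 8.8 × 226.5 = 1993.2.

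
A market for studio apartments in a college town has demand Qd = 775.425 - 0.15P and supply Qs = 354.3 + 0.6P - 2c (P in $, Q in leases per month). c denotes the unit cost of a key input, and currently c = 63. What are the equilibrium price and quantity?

With c = 63, supply is Qs = 228.3 + 0.6P.
At equilibrium Qd = Qs, so 775.425 - 0.15P = 228.3 + 0.6P; collecting terms, 547.125 = 0.75P and P* = 729.5.
Then Q* = 775.425 - 0.15(729.5) = 666.

P* = 729.5, Q* = 666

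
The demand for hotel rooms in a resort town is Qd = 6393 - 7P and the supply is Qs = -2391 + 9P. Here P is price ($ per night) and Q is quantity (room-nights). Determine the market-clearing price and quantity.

P* = 549, Q* = 2550

Set Qd = Qs: 6393 - 7P = -2391 + 9P, so 8784 = 16P and P* = 549.
Then Q* = 6393 - 7(549) = 2550.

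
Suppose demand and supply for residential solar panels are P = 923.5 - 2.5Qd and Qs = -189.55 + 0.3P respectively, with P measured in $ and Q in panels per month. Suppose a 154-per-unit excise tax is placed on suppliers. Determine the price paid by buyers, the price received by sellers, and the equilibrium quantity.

Solving each curve for Q: Qd = 369.4 - 0.4P.
Suppliers keep P_s = P_b - 154 per unit, so supply in terms of the buyer price is Qs = -235.75 + 0.3P_b.
Market clearing requires 369.4 - 0.4P_b = -235.75 + 0.3P_b; hence 605.15 = 0.7P_b and P_b = 864.5.
Then P_s = 864.5 - 154 = 710.5 and Q = 369.4 - 0.4(864.5) = 23.6.

P_b = 864.5, P_s = 710.5, Q = 23.6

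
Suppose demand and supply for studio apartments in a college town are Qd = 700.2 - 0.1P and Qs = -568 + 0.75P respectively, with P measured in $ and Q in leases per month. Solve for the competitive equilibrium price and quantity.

At equilibrium Qd = Qs, so 700.2 - 0.1P = -568 + 0.75P; collecting terms, 1268.2 = 0.85P and P* = 1492.
Plugging P* into demand: Q* = 700.2 - 0.1(1492) = 551.

P* = 1492, Q* = 551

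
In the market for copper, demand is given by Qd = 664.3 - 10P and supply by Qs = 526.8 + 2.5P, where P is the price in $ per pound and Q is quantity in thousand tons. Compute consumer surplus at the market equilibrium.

Consumer surplus = 15362.4245

The market clears where 664.3 - 10P = 526.8 + 2.5P. Rearranging, 12.5P = 137.5, hence P* = 11.
Then Q* = 664.3 - 10(11) = 554.3.
Demand choke price (Qd = 0): P = 664.3/10 = 66.43. Consumer surplus = ½ × (66.43 - 11) × 554.3 = 15362.4245.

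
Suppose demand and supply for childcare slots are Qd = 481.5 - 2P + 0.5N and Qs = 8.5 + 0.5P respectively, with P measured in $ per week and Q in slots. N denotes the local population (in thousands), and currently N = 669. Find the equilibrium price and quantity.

With N = 669, demand is Qd = 816 - 2P.
Set Qd = Qs: 816 - 2P = 8.5 + 0.5P, so 807.5 = 2.5P and P* = 323.
Substitute back: Q* = 816 - 2(323) = 170.

P* = 323, Q* = 170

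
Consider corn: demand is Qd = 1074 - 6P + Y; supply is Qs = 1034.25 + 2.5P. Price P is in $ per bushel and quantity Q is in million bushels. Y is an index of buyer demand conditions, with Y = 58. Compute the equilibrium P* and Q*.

P* = 11.5, Q* = 1063

With Y = 58, demand is Qd = 1132 - 6P.
At equilibrium Qd = Qs, so 1132 - 6P = 1034.25 + 2.5P; collecting terms, 97.75 = 8.5P and P* = 11.5.
Plugging P* into demand: Q* = 1132 - 6(11.5) = 1063.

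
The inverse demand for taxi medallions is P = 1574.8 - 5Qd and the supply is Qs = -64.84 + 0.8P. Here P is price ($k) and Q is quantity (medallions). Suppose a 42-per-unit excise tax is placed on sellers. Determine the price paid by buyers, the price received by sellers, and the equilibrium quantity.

Solving each curve for Q: Qd = 314.96 - 0.2P.
Sellers keep P_s = P_b - 42 per unit, so supply in terms of the buyer price is Qs = -98.44 + 0.8P_b.
Equate demand and the shifted supply: 314.96 - 0.2P_b = -98.44 + 0.8P_b, giving P_b = 413.4, so P_b = 413.4.
Then P_s = 413.4 - 42 = 371.4 and Q = 314.96 - 0.2(413.4) = 232.28.

P_b = 413.4, P_s = 371.4, Q = 232.28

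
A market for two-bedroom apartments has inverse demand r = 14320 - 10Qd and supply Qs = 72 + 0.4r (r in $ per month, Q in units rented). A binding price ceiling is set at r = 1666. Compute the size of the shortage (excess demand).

Shortage = 527

Rewriting in direct form: Qd = 1432 - 0.1r.
At r = 1666: Qd = 1265.4 and Qs = 738.4.
Shortage = Qd - Qs = 1265.4 - 738.4 = 527.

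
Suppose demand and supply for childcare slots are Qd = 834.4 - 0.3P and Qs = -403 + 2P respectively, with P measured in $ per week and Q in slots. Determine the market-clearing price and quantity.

P* = 538, Q* = 673

At equilibrium Qd = Qs, so 834.4 - 0.3P = -403 + 2P; collecting terms, 1237.4 = 2.3P and P* = 538.
Plugging P* into demand: Q* = 834.4 - 0.3(538) = 673.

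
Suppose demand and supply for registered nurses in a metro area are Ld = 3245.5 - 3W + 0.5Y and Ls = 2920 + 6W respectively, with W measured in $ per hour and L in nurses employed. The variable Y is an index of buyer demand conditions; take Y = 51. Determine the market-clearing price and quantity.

W* = 39, L* = 3154

With Y = 51, demand is Ld = 3271 - 3W.
Equating demand and supply, 3271 - 3W = 2920 + 6W gives 9W = 351, so W* = 39.
From the demand curve, L* = 3271 - 3(39) = 3154.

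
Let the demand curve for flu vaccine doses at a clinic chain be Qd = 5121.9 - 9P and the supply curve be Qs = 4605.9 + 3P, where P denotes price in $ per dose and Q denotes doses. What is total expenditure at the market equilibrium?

At equilibrium Qd = Qs, so 5121.9 - 9P = 4605.9 + 3P; collecting terms, 516 = 12P and P* = 43.
Then Q* = 5121.9 - 9(43) = 4734.9.
Total expenditure = P* × Q* = 43 × 4734.9 = 203600.7.

Total expenditure = 203600.7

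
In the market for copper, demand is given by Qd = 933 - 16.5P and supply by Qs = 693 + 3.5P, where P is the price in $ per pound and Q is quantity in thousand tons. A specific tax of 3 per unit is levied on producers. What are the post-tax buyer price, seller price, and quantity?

Producers keep P_s = P_b - 3 per unit, so supply in terms of the buyer price is Qs = 682.5 + 3.5P_b.
Equate demand and the shifted supply: 933 - 16.5P_b = 682.5 + 3.5P_b, giving 20P_b = 250.5, so P_b = 12.525.
So P_s = 9.525 and the quantity traded is Q = 933 - 16.5(12.525) = 726.3375.

P_b = 12.525, P_s = 9.525, Q = 726.3375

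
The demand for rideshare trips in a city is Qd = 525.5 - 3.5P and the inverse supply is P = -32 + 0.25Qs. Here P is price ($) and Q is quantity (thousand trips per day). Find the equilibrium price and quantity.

In direct form, Qs = 128 + 4P.
At equilibrium Qd = Qs, so 525.5 - 3.5P = 128 + 4P; collecting terms, 397.5 = 7.5P and P* = 53.
Plugging P* into demand: Q* = 525.5 - 3.5(53) = 340.

P* = 53, Q* = 340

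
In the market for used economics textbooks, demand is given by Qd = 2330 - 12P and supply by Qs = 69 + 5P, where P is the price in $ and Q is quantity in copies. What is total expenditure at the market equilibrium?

Total expenditure = 97622

At equilibrium Qd = Qs, so 2330 - 12P = 69 + 5P; collecting terms, 2261 = 17P and P* = 133.
Then Q* = 2330 - 12(133) = 734.
Total expenditure = P* × Q* = 133 × 734 = 97622.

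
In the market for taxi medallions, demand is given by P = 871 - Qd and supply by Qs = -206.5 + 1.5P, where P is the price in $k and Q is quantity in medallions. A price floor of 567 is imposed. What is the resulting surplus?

Inverting to quantity form: Qd = 871 - P.
With P fixed at 567, quantity demanded is 304 and quantity supplied is 644.
Surplus = Qs - Qd = 644 - 304 = 340.

Surplus = 340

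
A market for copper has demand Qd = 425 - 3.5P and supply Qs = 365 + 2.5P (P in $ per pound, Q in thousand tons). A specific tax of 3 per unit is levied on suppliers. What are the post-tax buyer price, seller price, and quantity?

The tax drives a wedge P_b - P_s = 3. Substituting P_s = P_b - 3 into supply: Qs = 357.5 + 2.5P_b.
Set Qd = Qs: 425 - 3.5P_b = 357.5 + 2.5P_b, so 67.5 = 6P_b and P_b = 11.25.
Then P_s = 11.25 - 3 = 8.25 and Q = 425 - 3.5(11.25) = 385.625.

P_b = 11.25, P_s = 8.25, Q = 385.625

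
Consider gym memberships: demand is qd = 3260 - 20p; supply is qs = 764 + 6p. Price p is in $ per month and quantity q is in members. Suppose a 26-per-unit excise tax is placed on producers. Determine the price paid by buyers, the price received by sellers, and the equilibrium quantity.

p_b = 102, p_s = 76, q = 1220

Producers keep p_s = p_b - 26 per unit, so supply in terms of the buyer price is qs = 608 + 6p_b.
Equate demand and the shifted supply: 3260 - 20p_b = 608 + 6p_b, giving 26p_b = 2652, so p_b = 102.
So p_s = 76 and the quantity traded is q = 3260 - 20(102) = 1220.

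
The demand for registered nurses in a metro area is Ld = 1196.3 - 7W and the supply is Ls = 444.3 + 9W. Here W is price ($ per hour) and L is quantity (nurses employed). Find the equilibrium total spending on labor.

Set Ld = Ls: 1196.3 - 7W = 444.3 + 9W, so 752 = 16W and W* = 47.
Plugging W* into demand: L* = 1196.3 - 7(47) = 867.3.
Total spending on labor = W* × L* = 47 × 867.3 = 40763.1.

Total spending on labor = 40763.1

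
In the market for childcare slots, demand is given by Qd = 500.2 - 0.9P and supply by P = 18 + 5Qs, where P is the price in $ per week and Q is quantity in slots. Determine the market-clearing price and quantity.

P* = 458, Q* = 88

Solving each curve for Q: Qs = -3.6 + 0.2P.
Set Qd = Qs: 500.2 - 0.9P = -3.6 + 0.2P, so 503.8 = 1.1P and P* = 458.
From the demand curve, Q* = 500.2 - 0.9(458) = 88.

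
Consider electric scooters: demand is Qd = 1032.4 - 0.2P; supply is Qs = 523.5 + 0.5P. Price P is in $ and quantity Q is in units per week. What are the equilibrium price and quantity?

P* = 727, Q* = 887

At equilibrium Qd = Qs, so 1032.4 - 0.2P = 523.5 + 0.5P; collecting terms, 508.9 = 0.7P and P* = 727.
From the demand curve, Q* = 1032.4 - 0.2(727) = 887.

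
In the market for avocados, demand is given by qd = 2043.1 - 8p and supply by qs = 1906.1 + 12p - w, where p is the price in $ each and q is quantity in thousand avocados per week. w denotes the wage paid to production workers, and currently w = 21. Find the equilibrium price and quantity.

p* = 7.9, q* = 1979.9

With w = 21, supply is qs = 1885.1 + 12p.
Set qd = qs: 2043.1 - 8p = 1885.1 + 12p, so 158 = 20p and p* = 7.9.
Plugging p* into demand: q* = 2043.1 - 8(7.9) = 1979.9.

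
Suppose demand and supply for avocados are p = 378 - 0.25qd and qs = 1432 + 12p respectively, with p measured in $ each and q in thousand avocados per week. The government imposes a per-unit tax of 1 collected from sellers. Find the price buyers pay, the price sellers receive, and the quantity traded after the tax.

p_b = 5.75, p_s = 4.75, q = 1489

Inverting to quantity form: qd = 1512 - 4p.
Sellers keep p_s = p_b - 1 per unit, so supply in terms of the buyer price is qs = 1420 + 12p_b.
Equate demand and the shifted supply: 1512 - 4p_b = 1420 + 12p_b, giving 16p_b = 92, so p_b = 5.75.
So p_s = 4.75 and the quantity traded is q = 1512 - 4(5.75) = 1489.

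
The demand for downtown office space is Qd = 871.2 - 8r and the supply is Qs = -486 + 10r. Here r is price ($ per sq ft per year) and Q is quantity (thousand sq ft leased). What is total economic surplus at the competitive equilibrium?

Total surplus = 8080.2

At equilibrium Qd = Qs, so 871.2 - 8r = -486 + 10r; collecting terms, 1357.2 = 18r and r* = 75.4.
From the demand curve, Q* = 871.2 - 8(75.4) = 268.
Demand choke price = 108.9; supply choke price = 48.6. CS = ½(108.9 - 75.4)(268) = 4489; PS = ½(75.4 - 48.6)(268) = 3591.2. Total surplus = 8080.2.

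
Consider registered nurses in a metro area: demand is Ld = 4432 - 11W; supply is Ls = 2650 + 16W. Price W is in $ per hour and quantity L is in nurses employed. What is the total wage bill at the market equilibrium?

Set Ld = Ls: 4432 - 11W = 2650 + 16W, so 1782 = 27W and W* = 66.
Then L* = 4432 - 11(66) = 3706.
The total wage bill = W* × L* = 66 × 3706 = 244596.

The total wage bill = 244596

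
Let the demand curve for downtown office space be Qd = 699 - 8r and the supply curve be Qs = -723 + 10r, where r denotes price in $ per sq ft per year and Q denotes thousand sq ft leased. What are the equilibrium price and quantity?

r* = 79, Q* = 67

Set Qd = Qs: 699 - 8r = -723 + 10r, so 1422 = 18r and r* = 79.
Substitute back: Q* = 699 - 8(79) = 67.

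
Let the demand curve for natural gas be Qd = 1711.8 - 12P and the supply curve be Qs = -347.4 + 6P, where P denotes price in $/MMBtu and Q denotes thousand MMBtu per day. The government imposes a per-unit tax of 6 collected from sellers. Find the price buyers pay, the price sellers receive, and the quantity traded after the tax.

P_b = 116.4, P_s = 110.4, Q = 315

With a tax of 6 on sellers, they supply based on the net price P_s = P_b - 6, so Qs = -383.4 + 6P_b.
Set Qd = Qs: 1711.8 - 12P_b = -383.4 + 6P_b, so 2095.2 = 18P_b and P_b = 116.4.
Then P_s = 116.4 - 6 = 110.4 and Q = 1711.8 - 12(116.4) = 315.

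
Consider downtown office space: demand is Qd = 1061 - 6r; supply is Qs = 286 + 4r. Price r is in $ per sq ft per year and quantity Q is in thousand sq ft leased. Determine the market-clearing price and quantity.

r* = 77.5, Q* = 596

The market clears where 1061 - 6r = 286 + 4r. Rearranging, 10r = 775, hence r* = 77.5.
Plugging r* into demand: Q* = 1061 - 6(77.5) = 596.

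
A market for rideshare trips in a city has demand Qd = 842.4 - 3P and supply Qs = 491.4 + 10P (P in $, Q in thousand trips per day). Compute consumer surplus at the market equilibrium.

Consumer surplus = 96621.66

The market clears where 842.4 - 3P = 491.4 + 10P. Rearranging, 13P = 351, hence P* = 27.
From the demand curve, Q* = 842.4 - 3(27) = 761.4.
Demand choke price (Qd = 0): P = 842.4/3 = 280.8. Consumer surplus = ½ × (280.8 - 27) × 761.4 = 96621.66.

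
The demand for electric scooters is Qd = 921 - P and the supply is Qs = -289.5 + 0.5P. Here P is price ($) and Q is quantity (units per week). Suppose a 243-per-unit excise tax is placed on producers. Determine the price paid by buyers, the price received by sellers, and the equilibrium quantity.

P_b = 888, P_s = 645, Q = 33

Producers keep P_s = P_b - 243 per unit, so supply in terms of the buyer price is Qs = -411 + 0.5P_b.
Set Qd = Qs: 921 - P_b = -411 + 0.5P_b, so 1332 = 1.5P_b and P_b = 888.
Then P_s = 888 - 243 = 645 and Q = 921 - 888 = 33.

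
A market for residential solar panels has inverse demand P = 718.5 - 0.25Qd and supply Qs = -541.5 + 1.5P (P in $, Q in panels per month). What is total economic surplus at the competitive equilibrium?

Total surplus = 69712.5

In direct form, Qd = 2874 - 4P.
At equilibrium Qd = Qs, so 2874 - 4P = -541.5 + 1.5P; collecting terms, 3415.5 = 5.5P and P* = 621.
Plugging P* into demand: Q* = 2874 - 4(621) = 390.
Demand choke price = 718.5; supply choke price = 361. CS = ½(718.5 - 621)(390) = 19012.5; PS = ½(621 - 361)(390) = 50700. Total surplus = 69712.5.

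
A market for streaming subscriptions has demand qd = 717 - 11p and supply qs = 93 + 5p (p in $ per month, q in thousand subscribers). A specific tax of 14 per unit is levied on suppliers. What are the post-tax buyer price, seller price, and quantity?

p_b = 43.375, p_s = 29.375, q = 239.875

Suppliers keep p_s = p_b - 14 per unit, so supply in terms of the buyer price is qs = 23 + 5p_b.
Equate demand and the shifted supply: 717 - 11p_b = 23 + 5p_b, giving 16p_b = 694, so p_b = 43.375.
Then p_s = 43.375 - 14 = 29.375 and q = 717 - 11(43.375) = 239.875.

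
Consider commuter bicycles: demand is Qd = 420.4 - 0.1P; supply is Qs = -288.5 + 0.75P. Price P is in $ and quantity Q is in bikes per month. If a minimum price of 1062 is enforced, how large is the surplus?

Evaluating both curves at the floor price 1062 gives Qd = 314.2, Qs = 508.
Surplus = Qs - Qd = 508 - 314.2 = 193.8.

Surplus = 193.8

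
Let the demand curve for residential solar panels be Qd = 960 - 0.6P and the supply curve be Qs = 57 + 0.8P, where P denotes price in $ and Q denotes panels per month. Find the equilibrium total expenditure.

Set Qd = Qs: 960 - 0.6P = 57 + 0.8P, so 903 = 1.4P and P* = 645.
Substitute back: Q* = 960 - 0.6(645) = 573.
Total expenditure = P* × Q* = 645 × 573 = 369585.

Total expenditure = 369585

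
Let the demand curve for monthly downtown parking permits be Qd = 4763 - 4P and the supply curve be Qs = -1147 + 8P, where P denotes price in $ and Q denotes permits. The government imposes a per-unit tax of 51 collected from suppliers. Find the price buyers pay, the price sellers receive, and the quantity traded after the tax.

P_b = 526.5, P_s = 475.5, Q = 2657

Suppliers keep P_s = P_b - 51 per unit, so supply in terms of the buyer price is Qs = -1555 + 8P_b.
Equate demand and the shifted supply: 4763 - 4P_b = -1555 + 8P_b, giving 12P_b = 6318, so P_b = 526.5.
Then P_s = 526.5 - 51 = 475.5 and Q = 4763 - 4(526.5) = 2657.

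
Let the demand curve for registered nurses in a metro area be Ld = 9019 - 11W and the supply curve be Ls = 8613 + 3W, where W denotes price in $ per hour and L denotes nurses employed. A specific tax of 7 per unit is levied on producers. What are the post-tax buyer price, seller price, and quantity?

The tax drives a wedge W_b - W_s = 7. Substituting W_s = W_b - 7 into supply: Ls = 8592 + 3W_b.
Equate demand and the shifted supply: 9019 - 11W_b = 8592 + 3W_b, giving 14W_b = 427, so W_b = 30.5.
So W_s = 23.5 and the quantity traded is L = 9019 - 11(30.5) = 8683.5.

W_b = 30.5, W_s = 23.5, L = 8683.5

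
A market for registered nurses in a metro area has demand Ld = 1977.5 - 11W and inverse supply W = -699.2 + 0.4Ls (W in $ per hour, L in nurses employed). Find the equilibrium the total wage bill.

The total wage bill = 30438.5

Rewriting in direct form: Ls = 1748 + 2.5W.
The market clears where 1977.5 - 11W = 1748 + 2.5W. Rearranging, 13.5W = 229.5, hence W* = 17.
Plugging W* into demand: L* = 1977.5 - 11(17) = 1790.5.
The total wage bill = W* × L* = 17 × 1790.5 = 30438.5.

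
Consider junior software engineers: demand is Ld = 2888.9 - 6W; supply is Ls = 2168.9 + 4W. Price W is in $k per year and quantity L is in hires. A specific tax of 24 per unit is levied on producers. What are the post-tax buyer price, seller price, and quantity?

W_b = 81.6, W_s = 57.6, L = 2399.3

Producers keep W_s = W_b - 24 per unit, so supply in terms of the buyer price is Ls = 2072.9 + 4W_b.
Set Ld = Ls: 2888.9 - 6W_b = 2072.9 + 4W_b, so 816 = 10W_b and W_b = 81.6.
So W_s = 57.6 and the quantity traded is L = 2888.9 - 6(81.6) = 2399.3.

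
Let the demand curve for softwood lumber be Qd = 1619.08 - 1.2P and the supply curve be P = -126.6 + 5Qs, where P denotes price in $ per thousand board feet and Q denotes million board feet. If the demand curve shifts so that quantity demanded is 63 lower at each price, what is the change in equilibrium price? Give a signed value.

ΔP = -45

Solving each curve for Q: Qs = 25.32 + 0.2P.
Equating demand and supply, 1619.08 - 1.2P = 25.32 + 0.2P gives 1.4P = 1593.76, so P* = 1138.4.
Substitute back: Q* = 1619.08 - 1.2(1138.4) = 253.
After the shift, demand is Qd = 1556.08 - 1.2P.
Re-solving, 1.4P = 1530.76 gives P = 1093.4 and Q = 244.
ΔP = 1093.4 - 1138.4 = -45.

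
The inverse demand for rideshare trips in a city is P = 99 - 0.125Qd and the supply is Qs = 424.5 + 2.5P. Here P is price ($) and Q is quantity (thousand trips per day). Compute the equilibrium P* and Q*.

Solving each curve for Q: Qd = 792 - 8P.
Equating demand and supply, 792 - 8P = 424.5 + 2.5P gives 10.5P = 367.5, so P* = 35.
From the demand curve, Q* = 792 - 8(35) = 512.

P* = 35, Q* = 512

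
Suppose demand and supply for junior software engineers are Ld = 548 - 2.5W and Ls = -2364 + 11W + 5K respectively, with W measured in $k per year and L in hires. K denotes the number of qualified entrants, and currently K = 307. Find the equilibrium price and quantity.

With K = 307, supply is Ls = -829 + 11W.
The market clears where 548 - 2.5W = -829 + 11W. Rearranging, 13.5W = 1377, hence W* = 102.
Then L* = 548 - 2.5(102) = 293.

W* = 102, L* = 293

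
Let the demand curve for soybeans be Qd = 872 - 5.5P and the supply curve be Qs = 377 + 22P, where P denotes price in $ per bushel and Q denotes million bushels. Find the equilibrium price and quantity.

P* = 18, Q* = 773

Equating demand and supply, 872 - 5.5P = 377 + 22P gives 27.5P = 495, so P* = 18.
Plugging P* into demand: Q* = 872 - 5.5(18) = 773.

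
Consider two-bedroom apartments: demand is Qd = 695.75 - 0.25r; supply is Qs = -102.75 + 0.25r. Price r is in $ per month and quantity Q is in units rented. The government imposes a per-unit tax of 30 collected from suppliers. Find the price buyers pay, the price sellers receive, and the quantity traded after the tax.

The tax drives a wedge r_b - r_s = 30. Substituting r_s = r_b - 30 into supply: Qs = -110.25 + 0.25r_b.
Market clearing requires 695.75 - 0.25r_b = -110.25 + 0.25r_b; hence 806 = 0.5r_b and r_b = 1612.
So r_s = 1582 and the quantity traded is Q = 695.75 - 0.25(1612) = 292.75.

r_b = 1612, r_s = 1582, Q = 292.75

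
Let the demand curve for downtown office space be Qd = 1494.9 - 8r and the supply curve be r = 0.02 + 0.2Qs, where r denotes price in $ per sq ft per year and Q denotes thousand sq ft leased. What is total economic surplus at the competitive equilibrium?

Total surplus = 53707.876625

Inverting to quantity form: Qs = -0.1 + 5r.
Set Qd = Qs: 1494.9 - 8r = -0.1 + 5r, so 1495 = 13r and r* = 115.
Substitute back: Q* = 1494.9 - 8(115) = 574.9.
Demand choke price = 186.8625; supply choke price = 0.02. CS = ½(186.8625 - 115)(574.9) = 20656.875625; PS = ½(115 - 0.02)(574.9) = 33051.001. Total surplus = 53707.876625.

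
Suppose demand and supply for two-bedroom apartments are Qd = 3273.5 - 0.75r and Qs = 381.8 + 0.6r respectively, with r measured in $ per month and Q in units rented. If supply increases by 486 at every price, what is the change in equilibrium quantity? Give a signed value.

At equilibrium Qd = Qs, so 3273.5 - 0.75r = 381.8 + 0.6r; collecting terms, 2891.7 = 1.35r and r* = 2142.
Substitute back: Q* = 3273.5 - 0.75(2142) = 1667.
After the shift, supply is Qs = 867.8 + 0.6r.
The new intersection has 2405.7 = 1.35r, i.e. r = 1782, Q = 1937.
ΔQ = 1937 - 1667 = 270.

ΔQ = 270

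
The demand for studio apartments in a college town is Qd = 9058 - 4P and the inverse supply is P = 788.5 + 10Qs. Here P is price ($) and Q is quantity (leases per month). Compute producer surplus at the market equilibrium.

Producer surplus = 103680

Rewriting in direct form: Qs = -78.85 + 0.1P.
The market clears where 9058 - 4P = -78.85 + 0.1P. Rearranging, 4.1P = 9136.85, hence P* = 2228.5.
Then Q* = 9058 - 4(2228.5) = 144.
Supply choke price (Qs = 0): P = 788.5. Producer surplus = ½ × (2228.5 - 788.5) × 144 = 103680.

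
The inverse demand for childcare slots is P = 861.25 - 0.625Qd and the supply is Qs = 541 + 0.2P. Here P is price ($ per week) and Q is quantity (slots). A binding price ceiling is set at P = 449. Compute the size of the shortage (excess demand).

Solving each curve for Q: Qd = 1378 - 1.6P.
At P = 449: Qd = 659.6 and Qs = 630.8.
Shortage = Qd - Qs = 659.6 - 630.8 = 28.8.

Shortage = 28.8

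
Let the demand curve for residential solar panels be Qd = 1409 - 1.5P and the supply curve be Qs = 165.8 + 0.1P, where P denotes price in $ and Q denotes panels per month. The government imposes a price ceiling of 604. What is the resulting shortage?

Shortage = 276.8

With P fixed at 604, quantity demanded is 503 and quantity supplied is 226.2.
Shortage = Qd - Qs = 503 - 226.2 = 276.8.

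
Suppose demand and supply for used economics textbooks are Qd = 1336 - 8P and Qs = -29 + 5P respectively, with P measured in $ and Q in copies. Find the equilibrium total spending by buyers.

At equilibrium Qd = Qs, so 1336 - 8P = -29 + 5P; collecting terms, 1365 = 13P and P* = 105.
From the demand curve, Q* = 1336 - 8(105) = 496.
Total spending by buyers = P* × Q* = 105 × 496 = 52080.

Total spending by buyers = 52080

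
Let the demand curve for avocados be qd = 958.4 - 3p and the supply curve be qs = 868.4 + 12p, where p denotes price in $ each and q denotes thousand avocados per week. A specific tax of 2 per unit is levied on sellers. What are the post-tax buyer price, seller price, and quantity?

With a tax of 2 on sellers, they supply based on the net price p_s = p_b - 2, so qs = 844.4 + 12p_b.
Set qd = qs: 958.4 - 3p_b = 844.4 + 12p_b, so 114 = 15p_b and p_b = 7.6.
So p_s = 5.6 and the quantity traded is q = 958.4 - 3(7.6) = 935.6.

p_b = 7.6, p_s = 5.6, q = 935.6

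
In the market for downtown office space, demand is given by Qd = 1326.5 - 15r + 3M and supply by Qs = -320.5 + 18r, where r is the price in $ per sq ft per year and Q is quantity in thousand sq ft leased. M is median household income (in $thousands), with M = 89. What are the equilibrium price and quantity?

r* = 58, Q* = 723.5

With M = 89, demand is Qd = 1593.5 - 15r.
At equilibrium Qd = Qs, so 1593.5 - 15r = -320.5 + 18r; collecting terms, 1914 = 33r and r* = 58.
Then Q* = 1593.5 - 15(58) = 723.5.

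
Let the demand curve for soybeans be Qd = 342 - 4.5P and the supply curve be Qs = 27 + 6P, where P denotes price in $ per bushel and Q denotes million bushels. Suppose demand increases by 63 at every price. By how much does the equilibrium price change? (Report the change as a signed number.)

ΔP = 6

Equating demand and supply, 342 - 4.5P = 27 + 6P gives 10.5P = 315, so P* = 30.
Plugging P* into demand: Q* = 342 - 4.5(30) = 207.
After the shift, demand is Qd = 405 - 4.5P.
New equilibrium: 378 = 10.5P, so P = 36 and Q = 243.
ΔP = 36 - 30 = 6.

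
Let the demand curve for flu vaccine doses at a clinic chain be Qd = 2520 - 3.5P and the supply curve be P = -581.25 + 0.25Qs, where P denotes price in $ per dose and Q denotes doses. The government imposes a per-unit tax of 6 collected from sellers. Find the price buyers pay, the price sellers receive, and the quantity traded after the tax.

P_b = 29.2, P_s = 23.2, Q = 2417.8

Solving each curve for Q: Qs = 2325 + 4P.
With a tax of 6 on sellers, they supply based on the net price P_s = P_b - 6, so Qs = 2301 + 4P_b.
Market clearing requires 2520 - 3.5P_b = 2301 + 4P_b; hence 219 = 7.5P_b and P_b = 29.2.
Then P_s = 29.2 - 6 = 23.2 and Q = 2520 - 3.5(29.2) = 2417.8.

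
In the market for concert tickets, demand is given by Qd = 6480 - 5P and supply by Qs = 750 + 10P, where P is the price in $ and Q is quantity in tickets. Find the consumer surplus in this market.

The market clears where 6480 - 5P = 750 + 10P. Rearranging, 15P = 5730, hence P* = 382.
From the demand curve, Q* = 6480 - 5(382) = 4570.
Demand choke price (Qd = 0): P = 6480/5 = 1296. Consumer surplus = ½ × (1296 - 382) × 4570 = 2088490.

Consumer surplus = 2088490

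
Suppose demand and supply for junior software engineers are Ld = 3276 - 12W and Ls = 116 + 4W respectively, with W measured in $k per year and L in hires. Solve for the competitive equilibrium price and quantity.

W* = 197.5, L* = 906

At equilibrium Ld = Ls, so 3276 - 12W = 116 + 4W; collecting terms, 3160 = 16W and W* = 197.5.
Substitute back: L* = 3276 - 12(197.5) = 906.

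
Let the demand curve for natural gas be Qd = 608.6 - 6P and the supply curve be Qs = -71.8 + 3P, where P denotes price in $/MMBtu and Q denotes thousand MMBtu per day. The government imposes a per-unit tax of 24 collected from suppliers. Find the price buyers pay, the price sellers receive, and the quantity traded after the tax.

Suppliers keep P_s = P_b - 24 per unit, so supply in terms of the buyer price is Qs = -143.8 + 3P_b.
Set Qd = Qs: 608.6 - 6P_b = -143.8 + 3P_b, so 752.4 = 9P_b and P_b = 83.6.
So P_s = 59.6 and the quantity traded is Q = 608.6 - 6(83.6) = 107.

P_b = 83.6, P_s = 59.6, Q = 107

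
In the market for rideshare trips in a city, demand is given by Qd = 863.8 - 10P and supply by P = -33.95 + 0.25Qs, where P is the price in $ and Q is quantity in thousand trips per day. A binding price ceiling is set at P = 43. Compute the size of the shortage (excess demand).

Solving each curve for Q: Qs = 135.8 + 4P.
At P = 43: Qd = 433.8 and Qs = 307.8.
Shortage = Qd - Qs = 433.8 - 307.8 = 126.

Shortage = 126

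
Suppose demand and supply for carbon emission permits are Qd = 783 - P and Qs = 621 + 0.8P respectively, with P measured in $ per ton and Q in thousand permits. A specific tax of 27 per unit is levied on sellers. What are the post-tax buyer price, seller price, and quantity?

P_b = 102, P_s = 75, Q = 681

Sellers keep P_s = P_b - 27 per unit, so supply in terms of the buyer price is Qs = 599.4 + 0.8P_b.
Market clearing requires 783 - P_b = 599.4 + 0.8P_b; hence 183.6 = 1.8P_b and P_b = 102.
Then P_s = 102 - 27 = 75 and Q = 783 - 102 = 681.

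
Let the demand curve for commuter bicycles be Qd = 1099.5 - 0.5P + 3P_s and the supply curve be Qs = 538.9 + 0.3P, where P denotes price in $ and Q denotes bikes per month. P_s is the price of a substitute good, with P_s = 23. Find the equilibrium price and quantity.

With P_s = 23, demand is Qd = 1168.5 - 0.5P.
Equating demand and supply, 1168.5 - 0.5P = 538.9 + 0.3P gives 0.8P = 629.6, so P* = 787.
Substitute back: Q* = 1168.5 - 0.5(787) = 775.

P* = 787, Q* = 775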